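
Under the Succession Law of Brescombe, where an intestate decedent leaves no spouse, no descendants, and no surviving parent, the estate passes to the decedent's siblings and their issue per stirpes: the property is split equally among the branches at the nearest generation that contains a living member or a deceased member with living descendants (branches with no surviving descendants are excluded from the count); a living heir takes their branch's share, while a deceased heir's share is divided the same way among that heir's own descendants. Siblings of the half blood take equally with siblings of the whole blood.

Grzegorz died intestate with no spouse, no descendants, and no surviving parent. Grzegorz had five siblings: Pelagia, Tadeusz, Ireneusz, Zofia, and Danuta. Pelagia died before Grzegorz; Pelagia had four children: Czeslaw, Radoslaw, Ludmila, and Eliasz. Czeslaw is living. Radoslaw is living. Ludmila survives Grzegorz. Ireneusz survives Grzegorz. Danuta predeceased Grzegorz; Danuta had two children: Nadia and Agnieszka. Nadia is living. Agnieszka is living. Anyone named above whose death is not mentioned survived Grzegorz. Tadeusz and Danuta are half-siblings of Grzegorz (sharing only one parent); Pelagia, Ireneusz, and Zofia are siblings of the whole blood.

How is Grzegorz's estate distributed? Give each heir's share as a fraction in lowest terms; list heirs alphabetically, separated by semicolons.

No spouse, descendants, or parent survives, so the estate passes to Grzegorz's siblings per stirpes.
Half-blood and whole-blood siblings take equally under the stated rule.
The estate is divided into 5 equal shares of 1/5 among Pelagia, Tadeusz, Ireneusz, Zofia, Danuta.
Pelagia predeceased; the 1/5 allotted to Pelagia's branch passes to Pelagia's issue by representation.
The 1/5 is divided into 4 equal shares of 1/20 among Czeslaw, Radoslaw, Ludmila, Eliasz.
Czeslaw is living and takes 1/20.
Radoslaw is living and takes 1/20.
Ludmila is living and takes 1/20.
Eliasz is living and takes 1/20.
Tadeusz is living and takes 1/5.
Ireneusz is living and takes 1/5.
Zofia is living and takes 1/5.
Danuta predeceased; the 1/5 allotted to Danuta's branch passes to Danuta's issue by representation.
The 1/5 is divided into 2 equal shares of 1/10 among Nadia, Agnieszka.
Nadia is living and takes 1/10.
Agnieszka is living and takes 1/10.

Agnieszka 1/10; Czeslaw 1/20; Eliasz 1/20; Ireneusz 1/5; Ludmila 1/20; Nadia 1/10; Radoslaw 1/20; Tadeusz 1/5; Zofia 1/5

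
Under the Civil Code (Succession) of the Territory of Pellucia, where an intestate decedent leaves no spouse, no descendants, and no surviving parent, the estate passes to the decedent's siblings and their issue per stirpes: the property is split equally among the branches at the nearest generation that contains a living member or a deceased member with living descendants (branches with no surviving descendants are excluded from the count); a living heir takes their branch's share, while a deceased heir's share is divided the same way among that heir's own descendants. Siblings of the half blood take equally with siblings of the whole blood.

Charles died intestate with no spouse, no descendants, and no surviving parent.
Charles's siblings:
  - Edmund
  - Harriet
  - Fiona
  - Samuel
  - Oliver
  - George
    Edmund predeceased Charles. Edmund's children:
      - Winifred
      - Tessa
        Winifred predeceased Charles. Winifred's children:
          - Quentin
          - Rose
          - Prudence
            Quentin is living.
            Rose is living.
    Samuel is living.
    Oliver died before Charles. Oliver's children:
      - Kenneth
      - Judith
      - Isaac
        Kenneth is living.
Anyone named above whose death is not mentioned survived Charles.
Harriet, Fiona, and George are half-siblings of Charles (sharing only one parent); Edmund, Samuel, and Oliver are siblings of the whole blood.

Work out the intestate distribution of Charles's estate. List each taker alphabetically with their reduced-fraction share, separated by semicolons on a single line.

Fiona 1/6; George 1/6; Harriet 1/6; Isaac 1/18; Judith 1/18; Kenneth 1/18; Prudence 1/36; Quentin 1/36; Rose 1/36; Samuel 1/6; Tessa 1/12

No spouse, descendants, or parent survives, so the estate passes to Charles's siblings per stirpes.
Half-blood and whole-blood siblings take equally under the stated rule.
The estate is divided into 6 equal shares of 1/6 among Edmund, Harriet, Fiona, Samuel, Oliver, George.
Edmund predeceased; the 1/6 allotted to Edmund's branch passes to Edmund's issue by representation.
The 1/6 is divided into 2 equal shares of 1/12 among Winifred, Tessa.
Winifred predeceased; the 1/12 allotted to Winifred's branch passes to Winifred's issue by representation.
The 1/12 is divided into 3 equal shares of 1/36 among Quentin, Rose, Prudence.
Quentin is living and takes 1/36.
Rose is living and takes 1/36.
Prudence is living and takes 1/36.
Tessa is living and takes 1/12.
Harriet is living and takes 1/6.
Fiona is living and takes 1/6.
Samuel is living and takes 1/6.
Oliver predeceased; the 1/6 allotted to Oliver's branch passes to Oliver's issue by representation.
The 1/6 is divided into 3 equal shares of 1/18 among Kenneth, Judith, Isaac.
Kenneth is living and takes 1/18.
Judith is living and takes 1/18.
Isaac is living and takes 1/18.
George is living and takes 1/6.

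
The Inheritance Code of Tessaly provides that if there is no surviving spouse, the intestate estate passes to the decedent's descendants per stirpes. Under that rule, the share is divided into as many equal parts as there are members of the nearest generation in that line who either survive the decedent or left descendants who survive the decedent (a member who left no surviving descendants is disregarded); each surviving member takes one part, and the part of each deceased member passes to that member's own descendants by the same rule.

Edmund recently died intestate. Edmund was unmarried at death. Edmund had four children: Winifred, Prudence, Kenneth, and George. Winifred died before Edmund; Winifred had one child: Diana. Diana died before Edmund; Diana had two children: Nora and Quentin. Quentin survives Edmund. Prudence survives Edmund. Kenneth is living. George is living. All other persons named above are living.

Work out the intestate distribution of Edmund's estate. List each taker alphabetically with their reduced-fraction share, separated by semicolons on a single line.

George 1/4; Kenneth 1/4; Nora 1/8; Prudence 1/4; Quentin 1/8

There is no surviving spouse, so the entire estate passes to Edmund's descendants per stirpes.
The estate is divided into 4 equal shares of 1/4 among Winifred, Prudence, Kenneth, George.
Winifred predeceased; the 1/4 allotted to Winifred's branch passes to Winifred's issue by representation.
Diana's line is the sole branch at this level, so the full 1/4 passes to Diana's issue by representation.
The 1/4 is divided into 2 equal shares of 1/8 among Nora, Quentin.
Nora is living and takes 1/8.
Quentin is living and takes 1/8.
Prudence is living and takes 1/4.
Kenneth is living and takes 1/4.
George is living and takes 1/4.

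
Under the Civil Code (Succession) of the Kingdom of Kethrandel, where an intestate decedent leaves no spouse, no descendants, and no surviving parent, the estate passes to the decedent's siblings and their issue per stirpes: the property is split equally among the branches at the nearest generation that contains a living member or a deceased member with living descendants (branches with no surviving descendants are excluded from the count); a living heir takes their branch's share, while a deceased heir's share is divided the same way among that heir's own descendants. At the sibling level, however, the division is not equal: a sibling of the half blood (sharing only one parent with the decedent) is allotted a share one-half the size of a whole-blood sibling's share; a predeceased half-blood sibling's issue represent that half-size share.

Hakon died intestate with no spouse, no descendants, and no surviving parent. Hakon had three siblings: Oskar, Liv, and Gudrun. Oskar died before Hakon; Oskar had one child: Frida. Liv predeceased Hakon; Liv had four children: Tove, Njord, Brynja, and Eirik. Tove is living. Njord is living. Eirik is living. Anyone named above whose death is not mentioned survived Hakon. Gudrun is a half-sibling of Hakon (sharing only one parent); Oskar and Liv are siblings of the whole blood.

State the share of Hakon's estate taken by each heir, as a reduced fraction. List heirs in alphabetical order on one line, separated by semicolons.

Brynja 1/10; Eirik 1/10; Frida 2/5; Gudrun 1/5; Njord 1/10; Tove 1/10

No spouse, descendants, or parent survives, so the estate passes to Hakon's siblings per stirpes.
Half-blood siblings count for one-half the weight of whole-blood siblings at the initial division.
Dividing 1 in proportion to weights (total weight 5/2): Oskar (weight 1) → 2/5; Liv (weight 1) → 2/5; Gudrun (weight 1/2) → 1/5.
Oskar predeceased; the 2/5 allotted to Oskar's branch passes to Oskar's issue by representation.
Frida is the sole taker at this level and receives the full 2/5.
Liv predeceased; the 2/5 allotted to Liv's branch passes to Liv's issue by representation.
The 2/5 is divided into 4 equal shares of 1/10 among Tove, Njord, Brynja, Eirik.
Tove is living and takes 1/10.
Njord is living and takes 1/10.
Brynja is living and takes 1/10.
Eirik is living and takes 1/10.
Gudrun is living and takes 1/5.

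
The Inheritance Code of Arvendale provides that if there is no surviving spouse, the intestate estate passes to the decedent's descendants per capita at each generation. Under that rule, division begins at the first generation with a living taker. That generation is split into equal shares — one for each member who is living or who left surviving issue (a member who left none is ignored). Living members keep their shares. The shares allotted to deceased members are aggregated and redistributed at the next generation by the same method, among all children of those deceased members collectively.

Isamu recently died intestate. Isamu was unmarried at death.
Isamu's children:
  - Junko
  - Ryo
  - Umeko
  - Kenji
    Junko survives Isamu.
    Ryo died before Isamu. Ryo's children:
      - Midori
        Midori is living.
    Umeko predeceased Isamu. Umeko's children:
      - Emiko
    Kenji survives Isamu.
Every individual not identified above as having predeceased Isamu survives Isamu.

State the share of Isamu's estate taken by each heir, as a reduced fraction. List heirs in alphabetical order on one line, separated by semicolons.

There is no surviving spouse, so the entire estate passes to Isamu's descendants per capita at each generation.
At generation 1 (Junko, Ryo, Umeko, Kenji) there are 4 shares of (1)/4 = 1/4 each.
Living: Junko and Kenji — each takes 1/4.
Deceased: Ryo and Umeko. Their combined 1/2 is pooled and carried to generation 2.
At generation 2 (Midori, Emiko) there are 2 shares of (1/2)/2 = 1/4 each.
Living: Midori and Emiko — each takes 1/4.

Emiko 1/4; Junko 1/4; Kenji 1/4; Midori 1/4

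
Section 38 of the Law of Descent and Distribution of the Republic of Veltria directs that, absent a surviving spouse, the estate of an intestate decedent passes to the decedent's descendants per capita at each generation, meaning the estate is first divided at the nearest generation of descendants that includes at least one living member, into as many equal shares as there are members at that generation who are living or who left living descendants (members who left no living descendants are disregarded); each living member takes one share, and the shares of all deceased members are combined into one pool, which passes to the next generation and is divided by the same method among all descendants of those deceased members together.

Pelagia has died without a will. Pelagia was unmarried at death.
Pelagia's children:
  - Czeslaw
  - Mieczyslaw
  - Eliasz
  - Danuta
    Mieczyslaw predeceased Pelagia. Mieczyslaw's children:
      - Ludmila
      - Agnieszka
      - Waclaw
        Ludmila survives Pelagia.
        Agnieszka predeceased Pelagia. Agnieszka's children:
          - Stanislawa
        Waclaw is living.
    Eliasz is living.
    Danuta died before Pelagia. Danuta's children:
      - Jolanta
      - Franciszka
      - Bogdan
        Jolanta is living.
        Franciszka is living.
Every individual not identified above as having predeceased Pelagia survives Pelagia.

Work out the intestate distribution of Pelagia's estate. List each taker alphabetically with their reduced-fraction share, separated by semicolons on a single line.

Bogdan 1/12; Czeslaw 1/4; Eliasz 1/4; Franciszka 1/12; Jolanta 1/12; Ludmila 1/12; Stanislawa 1/12; Waclaw 1/12

There is no surviving spouse, so the entire estate passes to Pelagia's descendants per capita at each generation.
At generation 1 (Czeslaw, Mieczyslaw, Eliasz, Danuta) there are 4 shares of (1)/4 = 1/4 each.
Living: Czeslaw and Eliasz — each takes 1/4.
Deceased: Mieczyslaw and Danuta. Their combined 1/2 is pooled and carried to generation 2.
At generation 2 (Ludmila, Agnieszka, Waclaw, Jolanta, Franciszka, Bogdan) there are 6 shares of (1/2)/6 = 1/12 each.
Living: Ludmila, Waclaw, Jolanta, Franciszka, and Bogdan — each takes 1/12.
Deceased: Agnieszka. That 1/12 share is carried to generation 3.
At generation 3 (Stanislawa) there are 1 shares of (1/12)/1 = 1/12 each.
Living: Stanislawa — each takes 1/12.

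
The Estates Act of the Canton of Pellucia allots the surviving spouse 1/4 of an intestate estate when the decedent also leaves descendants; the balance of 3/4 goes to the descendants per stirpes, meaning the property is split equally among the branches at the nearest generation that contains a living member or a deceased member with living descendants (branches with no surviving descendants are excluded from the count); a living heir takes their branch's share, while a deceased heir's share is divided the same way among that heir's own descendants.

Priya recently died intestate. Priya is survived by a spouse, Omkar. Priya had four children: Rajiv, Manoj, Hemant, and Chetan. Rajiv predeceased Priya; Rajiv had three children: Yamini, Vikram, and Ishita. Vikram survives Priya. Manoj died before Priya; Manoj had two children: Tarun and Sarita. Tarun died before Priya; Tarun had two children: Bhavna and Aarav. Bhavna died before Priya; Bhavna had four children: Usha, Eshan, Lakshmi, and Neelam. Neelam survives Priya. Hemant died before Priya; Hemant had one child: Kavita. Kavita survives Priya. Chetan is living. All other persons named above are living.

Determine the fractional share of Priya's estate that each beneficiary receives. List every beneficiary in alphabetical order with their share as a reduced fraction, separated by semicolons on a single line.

Aarav 3/64; Chetan 3/16; Eshan 3/256; Ishita 1/16; Kavita 3/16; Lakshmi 3/256; Neelam 3/256; Omkar 1/4; Sarita 3/32; Usha 3/256; Vikram 1/16; Yamini 1/16

Omkar, as surviving spouse, takes 1/4.
The remaining 3/4 passes to Priya's descendants per stirpes.
The 3/4 is divided into 4 equal shares of 3/16 among Rajiv, Manoj, Hemant, Chetan.
Rajiv predeceased; the 3/16 allotted to Rajiv's branch passes to Rajiv's issue by representation.
The 3/16 is divided into 3 equal shares of 1/16 among Yamini, Vikram, Ishita.
Yamini is living and takes 1/16.
Vikram is living and takes 1/16.
Ishita is living and takes 1/16.
Manoj predeceased; the 3/16 allotted to Manoj's branch passes to Manoj's issue by representation.
The 3/16 is divided into 2 equal shares of 3/32 among Tarun, Sarita.
Tarun predeceased; the 3/32 allotted to Tarun's branch passes to Tarun's issue by representation.
The 3/32 is divided into 2 equal shares of 3/64 among Bhavna, Aarav.
Bhavna predeceased; the 3/64 allotted to Bhavna's branch passes to Bhavna's issue by representation.
The 3/64 is divided into 4 equal shares of 3/256 among Usha, Eshan, Lakshmi, Neelam.
Usha is living and takes 3/256.
Eshan is living and takes 3/256.
Lakshmi is living and takes 3/256.
Neelam is living and takes 3/256.
Aarav is living and takes 3/64.
Sarita is living and takes 3/32.
Hemant predeceased; the 3/16 allotted to Hemant's branch passes to Hemant's issue by representation.
Kavita is the sole taker at this level and receives the full 3/16.
Chetan is living and takes 3/16.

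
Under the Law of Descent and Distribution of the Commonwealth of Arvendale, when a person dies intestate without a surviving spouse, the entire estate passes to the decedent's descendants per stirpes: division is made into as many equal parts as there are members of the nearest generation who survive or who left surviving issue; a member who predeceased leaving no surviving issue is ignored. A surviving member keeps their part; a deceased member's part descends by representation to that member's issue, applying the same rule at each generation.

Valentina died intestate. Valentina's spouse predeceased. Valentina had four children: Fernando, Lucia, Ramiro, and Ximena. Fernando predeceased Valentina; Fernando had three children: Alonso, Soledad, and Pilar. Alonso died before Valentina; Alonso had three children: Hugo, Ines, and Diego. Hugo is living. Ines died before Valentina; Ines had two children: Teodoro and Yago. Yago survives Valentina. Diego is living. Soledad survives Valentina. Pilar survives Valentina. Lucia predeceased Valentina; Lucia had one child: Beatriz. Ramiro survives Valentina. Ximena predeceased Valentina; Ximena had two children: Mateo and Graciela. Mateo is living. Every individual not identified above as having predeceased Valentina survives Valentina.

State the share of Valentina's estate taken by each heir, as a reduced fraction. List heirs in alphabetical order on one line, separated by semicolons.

Beatriz 1/4; Diego 1/36; Graciela 1/8; Hugo 1/36; Mateo 1/8; Pilar 1/12; Ramiro 1/4; Soledad 1/12; Teodoro 1/72; Yago 1/72

There is no surviving spouse, so the entire estate passes to Valentina's descendants per stirpes.
The estate is divided into 4 equal shares of 1/4 among Fernando, Lucia, Ramiro, Ximena.
Fernando predeceased; the 1/4 allotted to Fernando's branch passes to Fernando's issue by representation.
The 1/4 is divided into 3 equal shares of 1/12 among Alonso, Soledad, Pilar.
Alonso predeceased; the 1/12 allotted to Alonso's branch passes to Alonso's issue by representation.
The 1/12 is divided into 3 equal shares of 1/36 among Hugo, Ines, Diego.
Hugo is living and takes 1/36.
Ines predeceased; the 1/36 allotted to Ines's branch passes to Ines's issue by representation.
The 1/36 is divided into 2 equal shares of 1/72 among Teodoro, Yago.
Teodoro is living and takes 1/72.
Yago is living and takes 1/72.
Diego is living and takes 1/36.
Soledad is living and takes 1/12.
Pilar is living and takes 1/12.
Lucia predeceased; the 1/4 allotted to Lucia's branch passes to Lucia's issue by representation.
Beatriz is the sole taker at this level and receives the full 1/4.
Ramiro is living and takes 1/4.
Ximena predeceased; the 1/4 allotted to Ximena's branch passes to Ximena's issue by representation.
The 1/4 is divided into 2 equal shares of 1/8 among Mateo, Graciela.
Mateo is living and takes 1/8.
Graciela is living and takes 1/8.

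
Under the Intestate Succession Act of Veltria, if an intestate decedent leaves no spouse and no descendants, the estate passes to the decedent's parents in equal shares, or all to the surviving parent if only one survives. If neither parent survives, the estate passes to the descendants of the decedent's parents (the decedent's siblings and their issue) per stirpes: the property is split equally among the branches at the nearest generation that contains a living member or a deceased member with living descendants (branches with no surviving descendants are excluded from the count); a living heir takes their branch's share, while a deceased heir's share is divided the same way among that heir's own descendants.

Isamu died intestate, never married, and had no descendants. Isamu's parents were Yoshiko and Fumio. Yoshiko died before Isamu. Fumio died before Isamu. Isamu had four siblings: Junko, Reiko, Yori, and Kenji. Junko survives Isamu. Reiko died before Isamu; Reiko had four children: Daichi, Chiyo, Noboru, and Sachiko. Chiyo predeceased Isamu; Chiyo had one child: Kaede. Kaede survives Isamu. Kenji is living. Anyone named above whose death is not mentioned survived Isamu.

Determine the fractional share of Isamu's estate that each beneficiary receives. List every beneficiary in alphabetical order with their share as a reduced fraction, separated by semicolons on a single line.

Neither parent survives and there are no descendants, so the estate passes to Isamu's siblings and their issue per stirpes.
The estate is divided into 4 equal shares of 1/4 among Junko, Reiko, Yori, Kenji.
Junko is living and takes 1/4.
Reiko predeceased; the 1/4 allotted to Reiko's branch passes to Reiko's issue by representation.
The 1/4 is divided into 4 equal shares of 1/16 among Daichi, Chiyo, Noboru, Sachiko.
Daichi is living and takes 1/16.
Chiyo predeceased; the 1/16 allotted to Chiyo's branch passes to Chiyo's issue by representation.
Kaede is the sole taker at this level and receives the full 1/16.
Noboru is living and takes 1/16.
Sachiko is living and takes 1/16.
Yori is living and takes 1/4.
Kenji is living and takes 1/4.

Daichi 1/16; Junko 1/4; Kaede 1/16; Kenji 1/4; Noboru 1/16; Sachiko 1/16; Yori 1/4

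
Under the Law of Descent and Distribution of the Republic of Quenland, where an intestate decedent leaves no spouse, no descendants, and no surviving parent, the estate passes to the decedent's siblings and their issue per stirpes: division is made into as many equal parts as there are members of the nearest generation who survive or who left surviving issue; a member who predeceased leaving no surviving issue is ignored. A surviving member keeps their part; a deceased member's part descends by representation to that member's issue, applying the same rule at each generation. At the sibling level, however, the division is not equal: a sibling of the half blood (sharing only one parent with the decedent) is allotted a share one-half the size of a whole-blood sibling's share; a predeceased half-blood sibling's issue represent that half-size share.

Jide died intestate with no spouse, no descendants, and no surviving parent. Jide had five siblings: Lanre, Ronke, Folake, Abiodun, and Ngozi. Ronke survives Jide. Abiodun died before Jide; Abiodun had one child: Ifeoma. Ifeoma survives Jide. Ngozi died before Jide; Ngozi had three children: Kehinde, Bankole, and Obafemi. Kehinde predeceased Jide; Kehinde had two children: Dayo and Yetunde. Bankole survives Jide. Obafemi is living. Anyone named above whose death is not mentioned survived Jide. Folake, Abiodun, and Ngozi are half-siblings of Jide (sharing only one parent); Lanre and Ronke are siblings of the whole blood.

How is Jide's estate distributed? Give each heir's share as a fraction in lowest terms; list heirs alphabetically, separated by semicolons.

No spouse, descendants, or parent survives, so the estate passes to Jide's siblings per stirpes.
Half-blood siblings count for one-half the weight of whole-blood siblings at the initial division.
Dividing 1 in proportion to weights (total weight 7/2): Lanre (weight 1) → 2/7; Ronke (weight 1) → 2/7; Folake (weight 1/2) → 1/7; Abiodun (weight 1/2) → 1/7; Ngozi (weight 1/2) → 1/7.
Lanre is living and takes 2/7.
Ronke is living and takes 2/7.
Folake is living and takes 1/7.
Abiodun predeceased; the 1/7 allotted to Abiodun's branch passes to Abiodun's issue by representation.
Ifeoma is the sole taker at this level and receives the full 1/7.
Ngozi predeceased; the 1/7 allotted to Ngozi's branch passes to Ngozi's issue by representation.
The 1/7 is divided into 3 equal shares of 1/21 among Kehinde, Bankole, Obafemi.
Kehinde predeceased; the 1/21 allotted to Kehinde's branch passes to Kehinde's issue by representation.
The 1/21 is divided into 2 equal shares of 1/42 among Dayo, Yetunde.
Dayo is living and takes 1/42.
Yetunde is living and takes 1/42.
Bankole is living and takes 1/21.
Obafemi is living and takes 1/21.

Bankole 1/21; Dayo 1/42; Folake 1/7; Ifeoma 1/7; Lanre 2/7; Obafemi 1/21; Ronke 2/7; Yetunde 1/42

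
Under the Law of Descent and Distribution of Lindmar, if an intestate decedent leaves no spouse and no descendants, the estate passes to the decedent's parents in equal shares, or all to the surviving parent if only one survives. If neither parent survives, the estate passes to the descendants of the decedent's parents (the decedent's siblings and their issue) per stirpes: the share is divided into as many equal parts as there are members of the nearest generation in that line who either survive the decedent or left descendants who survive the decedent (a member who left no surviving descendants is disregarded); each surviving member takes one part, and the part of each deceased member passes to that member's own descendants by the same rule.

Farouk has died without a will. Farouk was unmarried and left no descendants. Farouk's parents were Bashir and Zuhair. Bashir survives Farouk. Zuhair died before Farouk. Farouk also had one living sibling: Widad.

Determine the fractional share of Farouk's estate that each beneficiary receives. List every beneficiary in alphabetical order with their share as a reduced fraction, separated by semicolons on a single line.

Bashir 1

Only one parent, Bashir, survives, so Bashir takes the entire estate. The siblings take nothing because a surviving parent has priority.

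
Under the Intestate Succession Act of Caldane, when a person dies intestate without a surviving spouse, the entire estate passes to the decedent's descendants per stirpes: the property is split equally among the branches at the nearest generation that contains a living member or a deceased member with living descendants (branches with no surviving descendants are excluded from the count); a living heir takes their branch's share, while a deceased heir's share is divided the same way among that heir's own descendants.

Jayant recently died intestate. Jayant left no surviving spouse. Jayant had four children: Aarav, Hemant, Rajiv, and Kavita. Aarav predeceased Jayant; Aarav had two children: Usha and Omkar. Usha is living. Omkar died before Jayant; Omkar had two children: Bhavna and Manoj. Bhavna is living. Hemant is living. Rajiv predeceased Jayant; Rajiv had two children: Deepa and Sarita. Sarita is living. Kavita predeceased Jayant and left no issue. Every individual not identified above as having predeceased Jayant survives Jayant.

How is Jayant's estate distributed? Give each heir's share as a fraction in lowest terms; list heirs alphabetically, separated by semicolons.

There is no surviving spouse, so the entire estate passes to Jayant's descendants per stirpes.
Kavita left no surviving issue, so that branch lapses and is disregarded.
The estate is divided into 3 equal shares of 1/3 among Aarav, Hemant, Rajiv.
Aarav predeceased; the 1/3 allotted to Aarav's branch passes to Aarav's issue by representation.
The 1/3 is divided into 2 equal shares of 1/6 among Usha, Omkar.
Usha is living and takes 1/6.
Omkar predeceased; the 1/6 allotted to Omkar's branch passes to Omkar's issue by representation.
The 1/6 is divided into 2 equal shares of 1/12 among Bhavna, Manoj.
Bhavna is living and takes 1/12.
Manoj is living and takes 1/12.
Hemant is living and takes 1/3.
Rajiv predeceased; the 1/3 allotted to Rajiv's branch passes to Rajiv's issue by representation.
The 1/3 is divided into 2 equal shares of 1/6 among Deepa, Sarita.
Deepa is living and takes 1/6.
Sarita is living and takes 1/6.

Bhavna 1/12; Deepa 1/6; Hemant 1/3; Manoj 1/12; Sarita 1/6; Usha 1/6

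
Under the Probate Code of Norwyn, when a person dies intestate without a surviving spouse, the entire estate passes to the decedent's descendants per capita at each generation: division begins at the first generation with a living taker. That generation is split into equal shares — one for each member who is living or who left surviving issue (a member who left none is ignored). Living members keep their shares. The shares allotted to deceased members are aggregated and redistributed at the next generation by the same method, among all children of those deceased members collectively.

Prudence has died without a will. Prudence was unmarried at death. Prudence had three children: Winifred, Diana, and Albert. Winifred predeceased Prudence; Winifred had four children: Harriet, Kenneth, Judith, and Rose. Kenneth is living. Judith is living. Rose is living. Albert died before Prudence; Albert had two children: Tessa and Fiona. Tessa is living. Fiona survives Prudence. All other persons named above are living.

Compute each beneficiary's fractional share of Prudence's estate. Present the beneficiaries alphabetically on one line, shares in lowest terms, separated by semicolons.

Diana 1/3; Fiona 1/9; Harriet 1/9; Judith 1/9; Kenneth 1/9; Rose 1/9; Tessa 1/9

There is no surviving spouse, so the entire estate passes to Prudence's descendants per capita at each generation.
At generation 1 (Winifred, Diana, Albert) there are 3 shares of (1)/3 = 1/3 each.
Living: Diana — each takes 1/3.
Deceased: Winifred and Albert. Their combined 2/3 is pooled and carried to generation 2.
At generation 2 (Harriet, Kenneth, Judith, Rose, Tessa, Fiona) there are 6 shares of (2/3)/6 = 1/9 each.
Living: Harriet, Kenneth, Judith, Rose, Tessa, and Fiona — each takes 1/9.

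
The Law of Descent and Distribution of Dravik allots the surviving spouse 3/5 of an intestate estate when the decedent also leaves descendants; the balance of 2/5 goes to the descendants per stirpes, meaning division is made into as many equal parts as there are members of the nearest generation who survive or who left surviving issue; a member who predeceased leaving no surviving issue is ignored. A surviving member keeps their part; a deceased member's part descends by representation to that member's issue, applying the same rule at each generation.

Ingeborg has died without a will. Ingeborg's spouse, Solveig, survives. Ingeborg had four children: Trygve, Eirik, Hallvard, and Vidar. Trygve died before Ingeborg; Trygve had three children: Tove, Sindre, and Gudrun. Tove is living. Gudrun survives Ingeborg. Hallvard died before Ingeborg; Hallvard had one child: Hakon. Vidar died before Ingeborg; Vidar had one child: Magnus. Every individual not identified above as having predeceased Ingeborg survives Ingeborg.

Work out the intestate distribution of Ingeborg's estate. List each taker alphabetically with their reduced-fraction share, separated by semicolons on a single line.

Solveig, as surviving spouse, takes 3/5.
The remaining 2/5 passes to Ingeborg's descendants per stirpes.
The 2/5 is divided into 4 equal shares of 1/10 among Trygve, Eirik, Hallvard, Vidar.
Trygve predeceased; the 1/10 allotted to Trygve's branch passes to Trygve's issue by representation.
The 1/10 is divided into 3 equal shares of 1/30 among Tove, Sindre, Gudrun.
Tove is living and takes 1/30.
Sindre is living and takes 1/30.
Gudrun is living and takes 1/30.
Eirik is living and takes 1/10.
Hallvard predeceased; the 1/10 allotted to Hallvard's branch passes to Hallvard's issue by representation.
Hakon is the sole taker at this level and receives the full 1/10.
Vidar predeceased; the 1/10 allotted to Vidar's branch passes to Vidar's issue by representation.
Magnus is the sole taker at this level and receives the full 1/10.

Eirik 1/10; Gudrun 1/30; Hakon 1/10; Magnus 1/10; Sindre 1/30; Solveig 3/5; Tove 1/30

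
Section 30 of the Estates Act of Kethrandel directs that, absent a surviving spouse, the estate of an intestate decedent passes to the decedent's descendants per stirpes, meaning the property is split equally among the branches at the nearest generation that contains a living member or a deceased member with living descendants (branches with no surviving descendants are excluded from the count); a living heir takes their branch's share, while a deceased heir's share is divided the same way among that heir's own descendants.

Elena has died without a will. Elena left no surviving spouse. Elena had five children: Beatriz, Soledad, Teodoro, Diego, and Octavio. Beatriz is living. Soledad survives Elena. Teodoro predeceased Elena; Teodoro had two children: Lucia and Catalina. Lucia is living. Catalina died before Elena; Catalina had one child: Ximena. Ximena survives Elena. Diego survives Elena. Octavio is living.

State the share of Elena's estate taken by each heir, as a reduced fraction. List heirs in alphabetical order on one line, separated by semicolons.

There is no surviving spouse, so the entire estate passes to Elena's descendants per stirpes.
The estate is divided into 5 equal shares of 1/5 among Beatriz, Soledad, Teodoro, Diego, Octavio.
Beatriz is living and takes 1/5.
Soledad is living and takes 1/5.
Teodoro predeceased; the 1/5 allotted to Teodoro's branch passes to Teodoro's issue by representation.
The 1/5 is divided into 2 equal shares of 1/10 among Lucia, Catalina.
Lucia is living and takes 1/10.
Catalina predeceased; the 1/10 allotted to Catalina's branch passes to Catalina's issue by representation.
Ximena is the sole taker at this level and receives the full 1/10.
Diego is living and takes 1/5.
Octavio is living and takes 1/5.

Beatriz 1/5; Diego 1/5; Lucia 1/10; Octavio 1/5; Soledad 1/5; Ximena 1/10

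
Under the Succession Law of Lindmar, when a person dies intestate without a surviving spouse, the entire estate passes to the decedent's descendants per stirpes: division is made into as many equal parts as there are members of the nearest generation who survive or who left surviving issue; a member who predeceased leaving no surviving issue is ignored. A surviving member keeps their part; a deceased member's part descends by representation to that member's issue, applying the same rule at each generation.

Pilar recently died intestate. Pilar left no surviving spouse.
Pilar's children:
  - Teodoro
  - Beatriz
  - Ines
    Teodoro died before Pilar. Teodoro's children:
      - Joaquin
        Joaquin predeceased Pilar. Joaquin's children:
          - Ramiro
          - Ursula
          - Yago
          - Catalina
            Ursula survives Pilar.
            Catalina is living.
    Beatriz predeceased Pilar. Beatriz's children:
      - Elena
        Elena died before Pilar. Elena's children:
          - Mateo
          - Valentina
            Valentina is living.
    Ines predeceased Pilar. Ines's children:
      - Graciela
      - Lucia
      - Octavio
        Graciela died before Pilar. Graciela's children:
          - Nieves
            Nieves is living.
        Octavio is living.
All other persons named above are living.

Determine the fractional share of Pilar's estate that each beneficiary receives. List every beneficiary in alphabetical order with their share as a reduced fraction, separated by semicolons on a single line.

Catalina 1/12; Lucia 1/9; Mateo 1/6; Nieves 1/9; Octavio 1/9; Ramiro 1/12; Ursula 1/12; Valentina 1/6; Yago 1/12

There is no surviving spouse, so the entire estate passes to Pilar's descendants per stirpes.
The estate is divided into 3 equal shares of 1/3 among Teodoro, Beatriz, Ines.
Teodoro predeceased; the 1/3 allotted to Teodoro's branch passes to Teodoro's issue by representation.
Joaquin's line is the sole branch at this level, so the full 1/3 passes to Joaquin's issue by representation.
The 1/3 is divided into 4 equal shares of 1/12 among Ramiro, Ursula, Yago, Catalina.
Ramiro is living and takes 1/12.
Ursula is living and takes 1/12.
Yago is living and takes 1/12.
Catalina is living and takes 1/12.
Beatriz predeceased; the 1/3 allotted to Beatriz's branch passes to Beatriz's issue by representation.
Elena's line is the sole branch at this level, so the full 1/3 passes to Elena's issue by representation.
The 1/3 is divided into 2 equal shares of 1/6 among Mateo, Valentina.
Mateo is living and takes 1/6.
Valentina is living and takes 1/6.
Ines predeceased; the 1/3 allotted to Ines's branch passes to Ines's issue by representation.
The 1/3 is divided into 3 equal shares of 1/9 among Graciela, Lucia, Octavio.
Graciela predeceased; the 1/9 allotted to Graciela's branch passes to Graciela's issue by representation.
Nieves is the sole taker at this level and receives the full 1/9.
Lucia is living and takes 1/9.
Octavio is living and takes 1/9.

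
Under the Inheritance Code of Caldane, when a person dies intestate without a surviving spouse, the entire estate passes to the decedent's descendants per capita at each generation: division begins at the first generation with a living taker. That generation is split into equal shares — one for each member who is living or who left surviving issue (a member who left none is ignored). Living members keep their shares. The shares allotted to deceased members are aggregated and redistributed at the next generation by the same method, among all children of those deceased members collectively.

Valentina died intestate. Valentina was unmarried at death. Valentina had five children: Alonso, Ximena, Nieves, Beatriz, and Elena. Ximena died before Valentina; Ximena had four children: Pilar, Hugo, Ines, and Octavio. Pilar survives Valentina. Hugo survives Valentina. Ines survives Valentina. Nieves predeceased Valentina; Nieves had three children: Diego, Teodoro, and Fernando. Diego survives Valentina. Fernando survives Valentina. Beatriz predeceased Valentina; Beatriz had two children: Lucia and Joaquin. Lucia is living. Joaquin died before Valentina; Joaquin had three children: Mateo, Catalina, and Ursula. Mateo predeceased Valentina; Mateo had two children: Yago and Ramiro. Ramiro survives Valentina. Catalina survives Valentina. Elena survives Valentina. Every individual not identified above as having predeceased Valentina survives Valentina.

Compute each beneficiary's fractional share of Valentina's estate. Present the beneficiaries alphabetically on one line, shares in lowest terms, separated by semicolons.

There is no surviving spouse, so the entire estate passes to Valentina's descendants per capita at each generation.
At generation 1 (Alonso, Ximena, Nieves, Beatriz, Elena) there are 5 shares of (1)/5 = 1/5 each.
Living: Alonso and Elena — each takes 1/5.
Deceased: Ximena, Nieves, and Beatriz. Their combined 3/5 is pooled and carried to generation 2.
At generation 2 (Pilar, Hugo, Ines, Octavio, Diego, Teodoro, Fernando, Lucia, Joaquin) there are 9 shares of (3/5)/9 = 1/15 each.
Living: Pilar, Hugo, Ines, Octavio, Diego, Teodoro, Fernando, and Lucia — each takes 1/15.
Deceased: Joaquin. That 1/15 share is carried to generation 3.
At generation 3 (Mateo, Catalina, Ursula) there are 3 shares of (1/15)/3 = 1/45 each.
Living: Catalina and Ursula — each takes 1/45.
Deceased: Mateo. That 1/45 share is carried to generation 4.
At generation 4 (Yago, Ramiro) there are 2 shares of (1/45)/2 = 1/90 each.
Living: Yago and Ramiro — each takes 1/90.

Alonso 1/5; Catalina 1/45; Diego 1/15; Elena 1/5; Fernando 1/15; Hugo 1/15; Ines 1/15; Lucia 1/15; Octavio 1/15; Pilar 1/15; Ramiro 1/90; Teodoro 1/15; Ursula 1/45; Yago 1/90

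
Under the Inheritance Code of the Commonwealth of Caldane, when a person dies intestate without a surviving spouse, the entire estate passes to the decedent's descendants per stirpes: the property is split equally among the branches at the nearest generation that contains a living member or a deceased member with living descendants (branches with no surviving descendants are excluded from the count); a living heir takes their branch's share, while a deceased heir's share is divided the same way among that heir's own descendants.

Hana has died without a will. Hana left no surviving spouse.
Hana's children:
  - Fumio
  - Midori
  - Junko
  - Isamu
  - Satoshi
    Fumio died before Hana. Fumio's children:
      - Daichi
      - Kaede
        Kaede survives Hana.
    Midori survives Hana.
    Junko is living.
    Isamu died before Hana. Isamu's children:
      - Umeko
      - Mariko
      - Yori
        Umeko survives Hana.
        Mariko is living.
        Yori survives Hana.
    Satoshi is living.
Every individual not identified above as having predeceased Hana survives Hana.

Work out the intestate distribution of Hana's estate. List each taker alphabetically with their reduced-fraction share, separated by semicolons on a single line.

Daichi 1/10; Junko 1/5; Kaede 1/10; Mariko 1/15; Midori 1/5; Satoshi 1/5; Umeko 1/15; Yori 1/15

There is no surviving spouse, so the entire estate passes to Hana's descendants per stirpes.
The estate is divided into 5 equal shares of 1/5 among Fumio, Midori, Junko, Isamu, Satoshi.
Fumio predeceased; the 1/5 allotted to Fumio's branch passes to Fumio's issue by representation.
The 1/5 is divided into 2 equal shares of 1/10 among Daichi, Kaede.
Daichi is living and takes 1/10.
Kaede is living and takes 1/10.
Midori is living and takes 1/5.
Junko is living and takes 1/5.
Isamu predeceased; the 1/5 allotted to Isamu's branch passes to Isamu's issue by representation.
The 1/5 is divided into 3 equal shares of 1/15 among Umeko, Mariko, Yori.
Umeko is living and takes 1/15.
Mariko is living and takes 1/15.
Yori is living and takes 1/15.
Satoshi is living and takes 1/5.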